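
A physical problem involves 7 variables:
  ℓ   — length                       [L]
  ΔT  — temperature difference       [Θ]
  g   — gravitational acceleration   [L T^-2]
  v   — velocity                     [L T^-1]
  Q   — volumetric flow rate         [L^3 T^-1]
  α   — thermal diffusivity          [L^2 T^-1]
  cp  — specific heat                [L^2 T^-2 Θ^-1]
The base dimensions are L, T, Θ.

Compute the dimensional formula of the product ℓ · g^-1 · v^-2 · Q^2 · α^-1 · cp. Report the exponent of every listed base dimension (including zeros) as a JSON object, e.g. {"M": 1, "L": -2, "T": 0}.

Exponent matrix [L,T,Θ] × [ℓ,ΔT,g,v,Q,α,cp]:
  L: [ 1  0  1  1  3  2  2]
  T: [ 0  0 -2 -1 -1 -1 -2]
  Θ: [ 0  1  0  0  0  0 -1]
  [L]: (1)·1+(-1)·1+(-2)·1+(2)·3+(-1)·2+(1)·2 = 4
  [T]: (1)·0+(-1)·-2+(-2)·-1+(2)·-1+(-1)·-1+(1)·-2 = 1
  [Θ]: (1)·0+(-1)·0+(-2)·0+(2)·0+(-1)·0+(1)·-1 = -1
⇒ L^4 T Θ^-1

{"L": 4, "T": 1, "Θ": -1}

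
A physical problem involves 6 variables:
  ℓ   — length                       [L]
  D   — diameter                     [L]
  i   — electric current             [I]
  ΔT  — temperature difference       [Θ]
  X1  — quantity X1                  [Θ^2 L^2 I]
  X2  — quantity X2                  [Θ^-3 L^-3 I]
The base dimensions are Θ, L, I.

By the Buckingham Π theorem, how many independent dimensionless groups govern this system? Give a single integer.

3

Dimensional matrix (Θ×L×I by ℓ×D×i×ΔT×X1×X2):
  Θ: [ 0  0  0  1  2 -3]
  L: [ 1  1  0  0  2 -3]
  I: [ 0  0  1  0  1  1]
RREF → pivots at {ℓ,i,ΔT} ⇒ r = 3
Π count = n − r = 6 − 3 = 3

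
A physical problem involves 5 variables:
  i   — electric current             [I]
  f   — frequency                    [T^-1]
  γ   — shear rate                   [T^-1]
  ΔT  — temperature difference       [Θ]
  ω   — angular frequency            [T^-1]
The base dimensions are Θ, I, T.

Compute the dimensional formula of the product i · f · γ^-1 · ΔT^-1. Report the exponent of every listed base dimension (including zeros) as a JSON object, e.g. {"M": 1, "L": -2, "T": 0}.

Write exponents as rows Θ,I,T / cols i,f,γ,ΔT,ω:
  Θ: [ 0  0  0  1  0]
  I: [ 1  0  0  0  0]
  T: [ 0 -1 -1  0 -1]
  [Θ]: (1)·0+(1)·0+(-1)·0+(-1)·1 = -1
  [I]: (1)·1+(1)·0+(-1)·0+(-1)·0 = 1
  [T]: (1)·0+(1)·-1+(-1)·-1+(-1)·0 = 0
⇒ Θ^-1 I

{"Θ": -1, "I": 1, "T": 0}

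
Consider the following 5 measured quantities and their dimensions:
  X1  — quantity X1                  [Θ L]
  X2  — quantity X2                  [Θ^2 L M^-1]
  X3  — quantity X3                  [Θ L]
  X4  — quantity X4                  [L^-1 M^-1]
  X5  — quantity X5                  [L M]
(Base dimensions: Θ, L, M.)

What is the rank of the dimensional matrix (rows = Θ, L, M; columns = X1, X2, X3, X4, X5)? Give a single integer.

Dimensional matrix (Θ×L×M by X1×X2×X3×X4×X5):
  Θ: [ 1  2  1  0  0]
  L: [ 1  1  1 -1  1]
  M: [ 0 -1  0 -1  1]
RREF → pivots at {X1,X2} ⇒ r = 2

2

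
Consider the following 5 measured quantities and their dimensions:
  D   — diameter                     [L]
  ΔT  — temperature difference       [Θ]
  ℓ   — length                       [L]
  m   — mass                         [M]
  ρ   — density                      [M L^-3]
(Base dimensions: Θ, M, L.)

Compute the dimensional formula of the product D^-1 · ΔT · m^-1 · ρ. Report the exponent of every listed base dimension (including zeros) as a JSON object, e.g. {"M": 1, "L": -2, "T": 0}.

Dimensional matrix (Θ×M×L by D×ΔT×ℓ×m×ρ):
  Θ: [ 0  1  0  0  0]
  M: [ 0  0  0  1  1]
  L: [ 1  0  1  0 -3]
  [Θ]: (-1)·0+(1)·1+(-1)·0+(1)·0 = 1
  [M]: (-1)·0+(1)·0+(-1)·1+(1)·1 = 0
  [L]: (-1)·1+(1)·0+(-1)·0+(1)·-3 = -4
⇒ Θ L^-4

{"Θ": 1, "M": 0, "L": -4}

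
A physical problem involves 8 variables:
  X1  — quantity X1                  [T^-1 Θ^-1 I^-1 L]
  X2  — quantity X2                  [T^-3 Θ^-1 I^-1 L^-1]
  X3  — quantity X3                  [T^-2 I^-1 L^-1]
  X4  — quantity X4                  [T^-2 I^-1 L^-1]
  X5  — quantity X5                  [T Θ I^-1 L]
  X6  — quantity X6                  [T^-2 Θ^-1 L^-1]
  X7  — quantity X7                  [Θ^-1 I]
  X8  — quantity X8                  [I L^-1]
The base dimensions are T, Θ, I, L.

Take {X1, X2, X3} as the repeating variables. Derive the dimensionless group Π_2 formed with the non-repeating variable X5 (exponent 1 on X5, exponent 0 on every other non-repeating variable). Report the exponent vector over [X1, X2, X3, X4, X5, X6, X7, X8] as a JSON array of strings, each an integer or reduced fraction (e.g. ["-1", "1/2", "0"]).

["-1", "2", "-2", "0", "1", "0", "0", "0"]

Exponent matrix [T,Θ,I,L] × [X1,X2,X3,X4,X5,X6,X7,X8]:
  T: [-1 -3 -2 -2  1 -2  0  0]
  Θ: [-1 -1  0  0  1 -1 -1  0]
  I: [-1 -1 -1 -1 -1  0  1  1]
  L: [ 1 -1 -1 -1  1 -1  0 -1]
Row reduction gives pivot columns X1,X2,X3; rank = 3
Repeat: X1,X2,X3; free: X4,X5,X6,X7,X8
RREF:
  r0: [   1    0    0    0    1 -1/2 -1/2   -1]
  r1: [   0    1    0    0   -2  3/2  3/2    1]
  r2: [   0    0    1    1    2   -1   -2   -1]
  r3: [   0    0    0    0    0    0    0    0]
Fix exponent of X5 at 1, X4 at 0, X6 at 0, X7 at 0, X8 at 0; solve each RREF row for its pivot's exponent:
  r0: exp(X1) + (1)·1 = 0 ⇒ exp(X1) = -1
  r1: exp(X2) + (-2)·1 = 0 ⇒ exp(X2) = 2
  r2: exp(X3) + (2)·1 = 0 ⇒ exp(X3) = -2
Π_2 = X1^-1 · X2^2 · X3^-2 · X5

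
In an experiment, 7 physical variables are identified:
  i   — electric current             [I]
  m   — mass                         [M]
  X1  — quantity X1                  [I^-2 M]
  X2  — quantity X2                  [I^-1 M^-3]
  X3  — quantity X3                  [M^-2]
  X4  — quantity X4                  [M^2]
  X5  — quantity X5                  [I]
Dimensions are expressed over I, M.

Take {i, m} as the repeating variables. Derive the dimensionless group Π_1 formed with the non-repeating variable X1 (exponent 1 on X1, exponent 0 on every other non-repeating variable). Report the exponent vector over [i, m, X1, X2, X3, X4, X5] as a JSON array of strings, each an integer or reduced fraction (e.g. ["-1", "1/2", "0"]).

Exponent matrix [I,M] × [i,m,X1,X2,X3,X4,X5]:
  I: [ 1  0 -2 -1  0  0  1]
  M: [ 0  1  1 -3 -2  2  0]
Echelon form has 2 nonzero rows (pivots: i,m)
Pivot set = {i,m}, free = {X1,X2,X3,X4,X5}
RREF:
  r0: [   1    0   -2   -1    0    0    1]
  r1: [   0    1    1   -3   -2    2    0]
Fix exponent of X1 at 1, X2 at 0, X3 at 0, X4 at 0, X5 at 0; solve each RREF row for its pivot's exponent:
  r0: exp(i) + (-2)·1 = 0 ⇒ exp(i) = 2
  r1: exp(m) + (1)·1 = 0 ⇒ exp(m) = -1
Π_1 = i^2 · m^-1 · X1

["2", "-1", "1", "0", "0", "0", "0"]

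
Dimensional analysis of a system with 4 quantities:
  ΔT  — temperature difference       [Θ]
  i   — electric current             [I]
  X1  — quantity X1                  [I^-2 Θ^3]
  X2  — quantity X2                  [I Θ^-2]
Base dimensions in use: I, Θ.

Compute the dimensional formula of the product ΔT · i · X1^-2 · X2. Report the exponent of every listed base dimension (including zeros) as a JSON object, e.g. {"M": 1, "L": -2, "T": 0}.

{"I": 6, "Θ": -7}

Dimensional matrix (I×Θ by ΔT×i×X1×X2):
  I: [ 0  1 -2  1]
  Θ: [ 1  0  3 -2]
  [I]: (1)·0+(1)·1+(-2)·-2+(1)·1 = 6
  [Θ]: (1)·1+(1)·0+(-2)·3+(1)·-2 = -7
⇒ I^6 Θ^-7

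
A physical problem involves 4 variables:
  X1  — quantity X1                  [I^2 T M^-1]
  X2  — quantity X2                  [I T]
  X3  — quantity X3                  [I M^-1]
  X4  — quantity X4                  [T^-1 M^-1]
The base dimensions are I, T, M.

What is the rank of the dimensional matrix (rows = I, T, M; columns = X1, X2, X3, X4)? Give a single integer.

2

Dimensional matrix (I×T×M by X1×X2×X3×X4):
  I: [ 2  1  1  0]
  T: [ 1  1  0 -1]
  M: [-1  0 -1 -1]
Row reduction gives pivot columns X1,X2; rank = 2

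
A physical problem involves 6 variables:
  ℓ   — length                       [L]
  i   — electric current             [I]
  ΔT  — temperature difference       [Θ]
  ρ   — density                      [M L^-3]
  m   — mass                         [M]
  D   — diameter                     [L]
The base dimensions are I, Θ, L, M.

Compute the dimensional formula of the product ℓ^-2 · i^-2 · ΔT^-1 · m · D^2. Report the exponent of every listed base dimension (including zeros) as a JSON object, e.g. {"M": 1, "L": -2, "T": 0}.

{"I": -2, "Θ": -1, "L": 0, "M": 1}

Write exponents as rows I,Θ,L,M / cols ℓ,i,ΔT,ρ,m,D:
  I: [ 0  1  0  0  0  0]
  Θ: [ 0  0  1  0  0  0]
  L: [ 1  0  0 -3  0  1]
  M: [ 0  0  0  1  1  0]
  [I]: (-2)·0+(-2)·1+(-1)·0+(1)·0+(2)·0 = -2
  [Θ]: (-2)·0+(-2)·0+(-1)·1+(1)·0+(2)·0 = -1
  [L]: (-2)·1+(-2)·0+(-1)·0+(1)·0+(2)·1 = 0
  [M]: (-2)·0+(-2)·0+(-1)·0+(1)·1+(2)·0 = 1
⇒ I^-2 Θ^-1 M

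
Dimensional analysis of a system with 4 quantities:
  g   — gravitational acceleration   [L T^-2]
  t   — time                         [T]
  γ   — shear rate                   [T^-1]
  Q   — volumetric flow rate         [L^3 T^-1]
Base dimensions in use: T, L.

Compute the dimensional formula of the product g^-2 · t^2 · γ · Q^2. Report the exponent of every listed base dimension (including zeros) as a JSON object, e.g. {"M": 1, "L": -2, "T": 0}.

Dimensional matrix (T×L by g×t×γ×Q):
  T: [-2  1 -1 -1]
  L: [ 1  0  0  3]
  [T]: (-2)·-2+(2)·1+(1)·-1+(2)·-1 = 3
  [L]: (-2)·1+(2)·0+(1)·0+(2)·3 = 4
⇒ T^3 L^4

{"T": 3, "L": 4}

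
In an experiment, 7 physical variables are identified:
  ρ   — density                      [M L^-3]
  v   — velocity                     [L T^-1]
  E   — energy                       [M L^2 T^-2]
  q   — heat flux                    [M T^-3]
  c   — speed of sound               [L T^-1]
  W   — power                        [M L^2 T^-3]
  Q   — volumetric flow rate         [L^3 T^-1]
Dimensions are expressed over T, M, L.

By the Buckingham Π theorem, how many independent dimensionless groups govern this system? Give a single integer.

Dimensional matrix (T×M×L by ρ×v×E×q×c×W×Q):
  T: [ 0 -1 -2 -3 -1 -3 -1]
  M: [ 1  0  1  1  0  1  0]
  L: [-3  1  2  0  1  2  3]
RREF → pivots at {ρ,v,E} ⇒ r = 3
Π count = n − r = 7 − 3 = 4

4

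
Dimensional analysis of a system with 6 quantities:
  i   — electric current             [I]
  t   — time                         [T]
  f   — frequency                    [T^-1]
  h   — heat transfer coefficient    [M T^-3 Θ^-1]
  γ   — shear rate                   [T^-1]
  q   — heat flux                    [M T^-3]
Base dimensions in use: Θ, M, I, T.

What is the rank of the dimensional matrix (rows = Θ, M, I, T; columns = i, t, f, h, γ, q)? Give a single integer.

4

Exponent matrix [Θ,M,I,T] × [i,t,f,h,γ,q]:
  Θ: [ 0  0  0 -1  0  0]
  M: [ 0  0  0  1  0  1]
  I: [ 1  0  0  0  0  0]
  T: [ 0  1 -1 -3 -1 -3]
RREF → pivots at {i,t,h,q} ⇒ r = 4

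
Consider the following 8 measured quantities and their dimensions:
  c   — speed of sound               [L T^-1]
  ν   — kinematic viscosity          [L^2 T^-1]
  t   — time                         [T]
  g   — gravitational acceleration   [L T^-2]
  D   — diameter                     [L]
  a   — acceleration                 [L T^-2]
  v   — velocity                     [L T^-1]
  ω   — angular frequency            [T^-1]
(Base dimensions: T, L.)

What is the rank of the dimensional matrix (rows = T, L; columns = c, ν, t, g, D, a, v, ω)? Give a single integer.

Write exponents as rows T,L / cols c,ν,t,g,D,a,v,ω:
  T: [-1 -1  1 -2  0 -2 -1 -1]
  L: [ 1  2  0  1  1  1  1  0]
Echelon form has 2 nonzero rows (pivots: c,ν)

2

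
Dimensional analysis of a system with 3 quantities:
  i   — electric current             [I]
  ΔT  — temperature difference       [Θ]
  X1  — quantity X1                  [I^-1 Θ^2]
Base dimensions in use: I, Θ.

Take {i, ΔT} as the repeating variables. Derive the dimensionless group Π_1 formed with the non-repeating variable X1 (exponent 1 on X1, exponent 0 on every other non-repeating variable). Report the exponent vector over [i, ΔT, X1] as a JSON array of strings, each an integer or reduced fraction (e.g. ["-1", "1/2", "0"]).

Dimensional matrix (I×Θ by i×ΔT×X1):
  I: [ 1  0 -1]
  Θ: [ 0  1  2]
Echelon form has 2 nonzero rows (pivots: i,ΔT)
Pivot set = {i,ΔT}, free = {X1}
RREF:
  r0: [   1    0   -1]
  r1: [   0    1    2]
Fix exponent of X1 at 1; solve each RREF row for its pivot's exponent:
  r0: exp(i) + (-1)·1 = 0 ⇒ exp(i) = 1
  r1: exp(ΔT) + (2)·1 = 0 ⇒ exp(ΔT) = -2
Π_1 = i · ΔT^-2 · X1

["1", "-2", "1"]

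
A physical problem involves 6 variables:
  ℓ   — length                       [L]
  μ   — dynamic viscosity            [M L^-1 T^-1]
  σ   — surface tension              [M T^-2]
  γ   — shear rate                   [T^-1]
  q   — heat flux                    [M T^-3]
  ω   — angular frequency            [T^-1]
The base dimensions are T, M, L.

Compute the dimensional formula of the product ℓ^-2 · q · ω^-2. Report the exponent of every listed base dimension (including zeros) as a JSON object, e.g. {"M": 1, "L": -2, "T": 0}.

Dimensional matrix (T×M×L by ℓ×μ×σ×γ×q×ω):
  T: [ 0 -1 -2 -1 -3 -1]
  M: [ 0  1  1  0  1  0]
  L: [ 1 -1  0  0  0  0]
  [T]: (-2)·0+(1)·-3+(-2)·-1 = -1
  [M]: (-2)·0+(1)·1+(-2)·0 = 1
  [L]: (-2)·1+(1)·0+(-2)·0 = -2
⇒ T^-1 M L^-2

{"T": -1, "M": 1, "L": -2}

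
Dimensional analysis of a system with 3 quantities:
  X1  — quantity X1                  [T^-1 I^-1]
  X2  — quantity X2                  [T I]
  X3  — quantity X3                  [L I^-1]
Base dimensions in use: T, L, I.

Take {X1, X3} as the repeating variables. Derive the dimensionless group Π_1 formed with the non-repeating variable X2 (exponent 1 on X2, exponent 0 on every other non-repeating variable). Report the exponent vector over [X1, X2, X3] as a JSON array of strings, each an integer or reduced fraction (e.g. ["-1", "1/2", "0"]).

Dimensional matrix (T×L×I by X1×X2×X3):
  T: [-1  1  0]
  L: [ 0  0  1]
  I: [-1  1 -1]
Row reduction gives pivot columns X1,X3; rank = 2
Repeat: X1,X3; free: X2
RREF:
  r0: [   1   -1    0]
  r1: [   0    0    1]
  r2: [   0    0    0]
Fix exponent of X2 at 1; solve each RREF row for its pivot's exponent:
  r0: exp(X1) + (-1)·1 = 0 ⇒ exp(X1) = 1
  r1: exp(X3) + (0)·1 = 0 ⇒ exp(X3) = 0
Π_1 = X1 · X2

["1", "1", "0"]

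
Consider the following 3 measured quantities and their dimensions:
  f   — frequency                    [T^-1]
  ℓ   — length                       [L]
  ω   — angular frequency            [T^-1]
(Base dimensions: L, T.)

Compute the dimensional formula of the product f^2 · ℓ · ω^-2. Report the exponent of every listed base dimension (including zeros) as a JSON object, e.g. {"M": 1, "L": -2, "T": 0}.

Write exponents as rows L,T / cols f,ℓ,ω:
  L: [ 0  1  0]
  T: [-1  0 -1]
  [L]: (2)·0+(1)·1+(-2)·0 = 1
  [T]: (2)·-1+(1)·0+(-2)·-1 = 0
⇒ L

{"L": 1, "T": 0}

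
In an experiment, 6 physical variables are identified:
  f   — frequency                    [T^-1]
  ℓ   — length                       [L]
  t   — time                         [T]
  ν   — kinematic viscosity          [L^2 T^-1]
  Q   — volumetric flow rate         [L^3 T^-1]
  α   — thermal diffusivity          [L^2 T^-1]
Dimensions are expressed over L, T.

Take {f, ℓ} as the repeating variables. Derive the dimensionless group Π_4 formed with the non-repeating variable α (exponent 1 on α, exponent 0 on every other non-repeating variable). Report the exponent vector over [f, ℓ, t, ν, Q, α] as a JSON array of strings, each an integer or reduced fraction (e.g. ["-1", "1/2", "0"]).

["-1", "-2", "0", "0", "0", "1"]

Dimensional matrix (L×T by f×ℓ×t×ν×Q×α):
  L: [ 0  1  0  2  3  2]
  T: [-1  0  1 -1 -1 -1]
Row reduction gives pivot columns f,ℓ; rank = 2
Repeat: f,ℓ; free: t,ν,Q,α
RREF:
  r0: [   1    0   -1    1    1    1]
  r1: [   0    1    0    2    3    2]
Fix exponent of α at 1, t at 0, ν at 0, Q at 0; solve each RREF row for its pivot's exponent:
  r0: exp(f) + (1)·1 = 0 ⇒ exp(f) = -1
  r1: exp(ℓ) + (2)·1 = 0 ⇒ exp(ℓ) = -2
Π_4 = f^-1 · ℓ^-2 · α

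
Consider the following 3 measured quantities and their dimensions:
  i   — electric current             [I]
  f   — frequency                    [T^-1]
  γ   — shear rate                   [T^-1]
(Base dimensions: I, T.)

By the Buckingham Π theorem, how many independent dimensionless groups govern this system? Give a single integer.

1

Write exponents as rows I,T / cols i,f,γ:
  I: [ 1  0  0]
  T: [ 0 -1 -1]
Echelon form has 2 nonzero rows (pivots: i,f)
Π count = n − r = 3 − 2 = 1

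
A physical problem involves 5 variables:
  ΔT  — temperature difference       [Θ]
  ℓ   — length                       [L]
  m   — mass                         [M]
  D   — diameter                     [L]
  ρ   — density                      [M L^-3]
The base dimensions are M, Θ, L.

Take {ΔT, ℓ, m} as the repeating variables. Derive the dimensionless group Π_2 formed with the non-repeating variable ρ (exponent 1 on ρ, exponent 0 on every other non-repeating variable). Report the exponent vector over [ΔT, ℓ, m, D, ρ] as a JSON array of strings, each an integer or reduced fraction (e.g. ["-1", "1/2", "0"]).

["0", "3", "-1", "0", "1"]

Exponent matrix [M,Θ,L] × [ΔT,ℓ,m,D,ρ]:
  M: [ 0  0  1  0  1]
  Θ: [ 1  0  0  0  0]
  L: [ 0  1  0  1 -3]
Row reduction gives pivot columns ΔT,ℓ,m; rank = 3
Pivot set = {ΔT,ℓ,m}, free = {D,ρ}
RREF:
  r0: [   1    0    0    0    0]
  r1: [   0    1    0    1   -3]
  r2: [   0    0    1    0    1]
Fix exponent of ρ at 1, D at 0; solve each RREF row for its pivot's exponent:
  r0: exp(ΔT) + (0)·1 = 0 ⇒ exp(ΔT) = 0
  r1: exp(ℓ) + (-3)·1 = 0 ⇒ exp(ℓ) = 3
  r2: exp(m) + (1)·1 = 0 ⇒ exp(m) = -1
Π_2 = ℓ^3 · m^-1 · ρ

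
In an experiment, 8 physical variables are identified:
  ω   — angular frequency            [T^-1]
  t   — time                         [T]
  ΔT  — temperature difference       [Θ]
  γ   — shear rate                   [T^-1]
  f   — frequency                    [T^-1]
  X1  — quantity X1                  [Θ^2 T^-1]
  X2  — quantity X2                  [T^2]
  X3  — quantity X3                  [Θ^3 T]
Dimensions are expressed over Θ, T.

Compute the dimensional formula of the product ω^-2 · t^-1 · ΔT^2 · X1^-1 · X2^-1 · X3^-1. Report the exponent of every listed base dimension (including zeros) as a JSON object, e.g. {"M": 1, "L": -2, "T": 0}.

{"Θ": -3, "T": -1}

Dimensional matrix (Θ×T by ω×t×ΔT×γ×f×X1×X2×X3):
  Θ: [ 0  0  1  0  0  2  0  3]
  T: [-1  1  0 -1 -1 -1  2  1]
  [Θ]: (-2)·0+(-1)·0+(2)·1+(-1)·2+(-1)·0+(-1)·3 = -3
  [T]: (-2)·-1+(-1)·1+(2)·0+(-1)·-1+(-1)·2+(-1)·1 = -1
⇒ Θ^-3 T^-1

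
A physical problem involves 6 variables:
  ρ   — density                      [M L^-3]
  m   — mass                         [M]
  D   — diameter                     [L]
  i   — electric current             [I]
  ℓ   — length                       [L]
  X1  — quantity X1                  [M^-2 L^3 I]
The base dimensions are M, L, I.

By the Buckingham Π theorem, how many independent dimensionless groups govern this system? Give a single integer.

Dimensional matrix (M×L×I by ρ×m×D×i×ℓ×X1):
  M: [ 1  1  0  0  0 -2]
  L: [-3  0  1  0  1  3]
  I: [ 0  0  0  1  0  1]
RREF → pivots at {ρ,m,i} ⇒ r = 3
n=6, r=3 ⇒ 3 dimensionless groups

3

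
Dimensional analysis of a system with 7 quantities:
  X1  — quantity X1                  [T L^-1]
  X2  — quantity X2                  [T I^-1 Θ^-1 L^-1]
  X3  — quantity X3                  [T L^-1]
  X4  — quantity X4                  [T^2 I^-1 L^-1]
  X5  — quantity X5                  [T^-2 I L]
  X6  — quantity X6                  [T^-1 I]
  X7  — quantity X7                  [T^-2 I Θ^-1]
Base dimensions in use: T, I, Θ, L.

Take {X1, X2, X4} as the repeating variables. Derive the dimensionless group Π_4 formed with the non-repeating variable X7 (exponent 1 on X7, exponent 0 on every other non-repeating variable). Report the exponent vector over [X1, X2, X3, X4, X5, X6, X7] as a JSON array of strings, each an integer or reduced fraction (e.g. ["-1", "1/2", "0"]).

Exponent matrix [T,I,Θ,L] × [X1,X2,X3,X4,X5,X6,X7]:
  T: [ 1  1  1  2 -2 -1 -2]
  I: [ 0 -1  0 -1  1  1  1]
  Θ: [ 0 -1  0  0  0  0 -1]
  L: [-1 -1 -1 -1  1  0  0]
Echelon form has 3 nonzero rows (pivots: X1,X2,X4)
Pivot set = {X1,X2,X4}, free = {X3,X5,X6,X7}
RREF:
  r0: [   1    0    1    0    0    1    1]
  r1: [   0    1    0    0    0    0    1]
  r2: [   0    0    0    1   -1   -1   -2]
  r3: [   0    0    0    0    0    0    0]
Fix exponent of X7 at 1, X3 at 0, X5 at 0, X6 at 0; solve each RREF row for its pivot's exponent:
  r0: exp(X1) + (1)·1 = 0 ⇒ exp(X1) = -1
  r1: exp(X2) + (1)·1 = 0 ⇒ exp(X2) = -1
  r2: exp(X4) + (-2)·1 = 0 ⇒ exp(X4) = 2
Π_4 = X1^-1 · X2^-1 · X4^2 · X7

["-1", "-1", "0", "2", "0", "0", "1"]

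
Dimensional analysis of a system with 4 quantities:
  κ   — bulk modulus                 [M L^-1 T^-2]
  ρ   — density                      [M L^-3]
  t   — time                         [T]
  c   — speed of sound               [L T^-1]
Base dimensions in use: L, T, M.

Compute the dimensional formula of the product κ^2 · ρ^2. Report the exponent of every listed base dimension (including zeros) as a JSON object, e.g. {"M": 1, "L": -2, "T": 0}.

{"L": -8, "T": -4, "M": 4}

Dimensional matrix (L×T×M by κ×ρ×t×c):
  L: [-1 -3  0  1]
  T: [-2  0  1 -1]
  M: [ 1  1  0  0]
  [L]: (2)·-1+(2)·-3 = -8
  [T]: (2)·-2+(2)·0 = -4
  [M]: (2)·1+(2)·1 = 4
⇒ L^-8 T^-4 M^4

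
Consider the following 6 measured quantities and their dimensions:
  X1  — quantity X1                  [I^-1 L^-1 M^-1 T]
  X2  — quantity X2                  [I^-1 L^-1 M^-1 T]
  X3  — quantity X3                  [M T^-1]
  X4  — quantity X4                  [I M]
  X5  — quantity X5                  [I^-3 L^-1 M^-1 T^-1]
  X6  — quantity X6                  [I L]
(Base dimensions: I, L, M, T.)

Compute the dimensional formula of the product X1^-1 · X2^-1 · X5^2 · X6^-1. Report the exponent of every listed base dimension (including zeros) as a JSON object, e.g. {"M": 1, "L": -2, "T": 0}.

{"I": -5, "L": -1, "M": 0, "T": -4}

Write exponents as rows I,L,M,T / cols X1,X2,X3,X4,X5,X6:
  I: [-1 -1  0  1 -3  1]
  L: [-1 -1  0  0 -1  1]
  M: [-1 -1  1  1 -1  0]
  T: [ 1  1 -1  0 -1  0]
  [I]: (-1)·-1+(-1)·-1+(2)·-3+(-1)·1 = -5
  [L]: (-1)·-1+(-1)·-1+(2)·-1+(-1)·1 = -1
  [M]: (-1)·-1+(-1)·-1+(2)·-1+(-1)·0 = 0
  [T]: (-1)·1+(-1)·1+(2)·-1+(-1)·0 = -4
⇒ I^-5 L^-1 T^-4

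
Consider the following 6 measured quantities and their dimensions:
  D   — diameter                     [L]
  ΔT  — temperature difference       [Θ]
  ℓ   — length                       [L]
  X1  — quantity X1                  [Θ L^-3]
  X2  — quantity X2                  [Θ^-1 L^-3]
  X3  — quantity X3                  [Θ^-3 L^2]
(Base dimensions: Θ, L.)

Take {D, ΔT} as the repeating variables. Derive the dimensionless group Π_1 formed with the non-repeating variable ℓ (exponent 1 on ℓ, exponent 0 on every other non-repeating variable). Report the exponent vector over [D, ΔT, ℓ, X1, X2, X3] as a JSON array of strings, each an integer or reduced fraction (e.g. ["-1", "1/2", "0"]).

Dimensional matrix (Θ×L by D×ΔT×ℓ×X1×X2×X3):
  Θ: [ 0  1  0  1 -1 -3]
  L: [ 1  0  1 -3 -3  2]
RREF → pivots at {D,ΔT} ⇒ r = 2
Repeat: D,ΔT; free: ℓ,X1,X2,X3
RREF:
  r0: [   1    0    1   -3   -3    2]
  r1: [   0    1    0    1   -1   -3]
Fix exponent of ℓ at 1, X1 at 0, X2 at 0, X3 at 0; solve each RREF row for its pivot's exponent:
  r0: exp(D) + (1)·1 = 0 ⇒ exp(D) = -1
  r1: exp(ΔT) + (0)·1 = 0 ⇒ exp(ΔT) = 0
Π_1 = D^-1 · ℓ

["-1", "0", "1", "0", "0", "0"]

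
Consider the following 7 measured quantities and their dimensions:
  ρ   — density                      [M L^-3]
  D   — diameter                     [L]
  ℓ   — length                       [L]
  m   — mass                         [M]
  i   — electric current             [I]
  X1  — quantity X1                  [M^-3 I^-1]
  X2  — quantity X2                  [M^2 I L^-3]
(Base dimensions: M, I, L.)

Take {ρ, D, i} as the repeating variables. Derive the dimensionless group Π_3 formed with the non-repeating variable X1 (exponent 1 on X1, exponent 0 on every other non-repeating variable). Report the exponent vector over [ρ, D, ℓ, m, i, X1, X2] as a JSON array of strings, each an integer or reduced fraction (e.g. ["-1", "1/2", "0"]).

["3", "9", "0", "0", "1", "1", "0"]

Write exponents as rows M,I,L / cols ρ,D,ℓ,m,i,X1,X2:
  M: [ 1  0  0  1  0 -3  2]
  I: [ 0  0  0  0  1 -1  1]
  L: [-3  1  1  0  0  0 -3]
Echelon form has 3 nonzero rows (pivots: ρ,D,i)
Pivot set = {ρ,D,i}, free = {ℓ,m,X1,X2}
RREF:
  r0: [   1    0    0    1    0   -3    2]
  r1: [   0    1    1    3    0   -9    3]
  r2: [   0    0    0    0    1   -1    1]
Fix exponent of X1 at 1, ℓ at 0, m at 0, X2 at 0; solve each RREF row for its pivot's exponent:
  r0: exp(ρ) + (-3)·1 = 0 ⇒ exp(ρ) = 3
  r1: exp(D) + (-9)·1 = 0 ⇒ exp(D) = 9
  r2: exp(i) + (-1)·1 = 0 ⇒ exp(i) = 1
Π_3 = ρ^3 · D^9 · i · X1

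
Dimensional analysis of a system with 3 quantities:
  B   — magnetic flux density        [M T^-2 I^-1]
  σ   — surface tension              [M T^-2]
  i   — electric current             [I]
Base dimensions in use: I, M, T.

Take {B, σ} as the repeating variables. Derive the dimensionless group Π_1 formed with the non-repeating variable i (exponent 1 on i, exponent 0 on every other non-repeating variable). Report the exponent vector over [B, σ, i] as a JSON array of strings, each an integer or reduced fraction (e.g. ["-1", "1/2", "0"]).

Exponent matrix [I,M,T] × [B,σ,i]:
  I: [-1  0  1]
  M: [ 1  1  0]
  T: [-2 -2  0]
RREF → pivots at {B,σ} ⇒ r = 2
Pivot set = {B,σ}, free = {i}
RREF:
  r0: [   1    0   -1]
  r1: [   0    1    1]
  r2: [   0    0    0]
Fix exponent of i at 1; solve each RREF row for its pivot's exponent:
  r0: exp(B) + (-1)·1 = 0 ⇒ exp(B) = 1
  r1: exp(σ) + (1)·1 = 0 ⇒ exp(σ) = -1
Π_1 = B · σ^-1 · i

["1", "-1", "1"]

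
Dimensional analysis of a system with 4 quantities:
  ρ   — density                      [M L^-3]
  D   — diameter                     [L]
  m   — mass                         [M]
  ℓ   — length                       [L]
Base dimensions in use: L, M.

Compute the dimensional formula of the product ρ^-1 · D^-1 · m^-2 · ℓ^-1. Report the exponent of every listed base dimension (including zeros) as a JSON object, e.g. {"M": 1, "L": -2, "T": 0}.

Dimensional matrix (L×M by ρ×D×m×ℓ):
  L: [-3  1  0  1]
  M: [ 1  0  1  0]
  [L]: (-1)·-3+(-1)·1+(-2)·0+(-1)·1 = 1
  [M]: (-1)·1+(-1)·0+(-2)·1+(-1)·0 = -3
⇒ L M^-3

{"L": 1, "M": -3}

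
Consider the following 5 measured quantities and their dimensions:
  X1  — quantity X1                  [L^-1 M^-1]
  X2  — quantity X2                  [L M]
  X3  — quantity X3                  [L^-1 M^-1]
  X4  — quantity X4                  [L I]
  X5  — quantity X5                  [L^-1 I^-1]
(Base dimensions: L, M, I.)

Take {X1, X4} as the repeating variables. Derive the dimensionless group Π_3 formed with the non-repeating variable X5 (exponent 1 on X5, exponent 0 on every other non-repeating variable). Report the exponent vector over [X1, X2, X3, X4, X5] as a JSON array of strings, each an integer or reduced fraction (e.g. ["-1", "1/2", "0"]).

["0", "0", "0", "1", "1"]

Exponent matrix [L,M,I] × [X1,X2,X3,X4,X5]:
  L: [-1  1 -1  1 -1]
  M: [-1  1 -1  0  0]
  I: [ 0  0  0  1 -1]
Row reduction gives pivot columns X1,X4; rank = 2
Pivot set = {X1,X4}, free = {X2,X3,X5}
RREF:
  r0: [   1   -1    1    0    0]
  r1: [   0    0    0    1   -1]
  r2: [   0    0    0    0    0]
Fix exponent of X5 at 1, X2 at 0, X3 at 0; solve each RREF row for its pivot's exponent:
  r0: exp(X1) + (0)·1 = 0 ⇒ exp(X1) = 0
  r1: exp(X4) + (-1)·1 = 0 ⇒ exp(X4) = 1
Π_3 = X4 · X5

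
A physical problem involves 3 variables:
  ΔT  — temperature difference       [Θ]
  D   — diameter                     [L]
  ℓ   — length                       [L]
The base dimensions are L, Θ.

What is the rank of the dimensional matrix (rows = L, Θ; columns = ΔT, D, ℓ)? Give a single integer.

2

Write exponents as rows L,Θ / cols ΔT,D,ℓ:
  L: [ 0  1  1]
  Θ: [ 1  0  0]
RREF → pivots at {ΔT,D} ⇒ r = 2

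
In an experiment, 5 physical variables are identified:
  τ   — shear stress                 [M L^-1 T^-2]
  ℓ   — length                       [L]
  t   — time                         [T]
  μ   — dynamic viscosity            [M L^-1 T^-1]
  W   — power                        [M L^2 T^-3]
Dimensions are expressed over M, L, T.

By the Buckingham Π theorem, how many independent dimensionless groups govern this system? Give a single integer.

2

Exponent matrix [M,L,T] × [τ,ℓ,t,μ,W]:
  M: [ 1  0  0  1  1]
  L: [-1  1  0 -1  2]
  T: [-2  0  1 -1 -3]
Row reduction gives pivot columns τ,ℓ,t; rank = 3
5 vars − rank 3 = 2 Π groups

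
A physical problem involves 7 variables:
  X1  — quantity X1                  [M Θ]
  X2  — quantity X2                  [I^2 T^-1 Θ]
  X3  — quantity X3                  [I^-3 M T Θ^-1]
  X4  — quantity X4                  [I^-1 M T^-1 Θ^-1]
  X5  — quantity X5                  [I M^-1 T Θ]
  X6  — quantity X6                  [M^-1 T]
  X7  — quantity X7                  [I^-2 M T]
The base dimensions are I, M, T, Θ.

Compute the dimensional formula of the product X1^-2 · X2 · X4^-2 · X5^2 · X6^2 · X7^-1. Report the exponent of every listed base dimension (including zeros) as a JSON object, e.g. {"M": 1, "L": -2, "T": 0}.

{"I": 8, "M": -9, "T": 4, "Θ": 3}

Write exponents as rows I,M,T,Θ / cols X1,X2,X3,X4,X5,X6,X7:
  I: [ 0  2 -3 -1  1  0 -2]
  M: [ 1  0  1  1 -1 -1  1]
  T: [ 0 -1  1 -1  1  1  1]
  Θ: [ 1  1 -1 -1  1  0  0]
  [I]: (-2)·0+(1)·2+(-2)·-1+(2)·1+(2)·0+(-1)·-2 = 8
  [M]: (-2)·1+(1)·0+(-2)·1+(2)·-1+(2)·-1+(-1)·1 = -9
  [T]: (-2)·0+(1)·-1+(-2)·-1+(2)·1+(2)·1+(-1)·1 = 4
  [Θ]: (-2)·1+(1)·1+(-2)·-1+(2)·1+(2)·0+(-1)·0 = 3
⇒ I^8 M^-9 T^4 Θ^3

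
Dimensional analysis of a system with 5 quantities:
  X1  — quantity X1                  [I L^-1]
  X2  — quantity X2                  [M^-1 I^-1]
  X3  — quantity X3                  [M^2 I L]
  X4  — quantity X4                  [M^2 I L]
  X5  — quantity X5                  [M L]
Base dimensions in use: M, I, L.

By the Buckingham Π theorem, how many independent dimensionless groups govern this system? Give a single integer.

3

Dimensional matrix (M×I×L by X1×X2×X3×X4×X5):
  M: [ 0 -1  2  2  1]
  I: [ 1 -1  1  1  0]
  L: [-1  0  1  1  1]
Row reduction gives pivot columns X1,X2; rank = 2
Π count = n − r = 5 − 2 = 3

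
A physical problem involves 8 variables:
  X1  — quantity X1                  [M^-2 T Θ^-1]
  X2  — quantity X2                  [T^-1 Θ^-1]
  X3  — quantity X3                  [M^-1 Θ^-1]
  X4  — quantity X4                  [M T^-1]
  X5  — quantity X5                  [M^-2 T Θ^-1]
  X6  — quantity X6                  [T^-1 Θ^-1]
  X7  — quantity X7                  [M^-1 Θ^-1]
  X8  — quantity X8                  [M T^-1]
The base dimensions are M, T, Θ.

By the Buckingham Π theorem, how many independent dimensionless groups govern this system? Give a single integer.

6

Dimensional matrix (M×T×Θ by X1×X2×X3×X4×X5×X6×X7×X8):
  M: [-2  0 -1  1 -2  0 -1  1]
  T: [ 1 -1  0 -1  1 -1  0 -1]
  Θ: [-1 -1 -1  0 -1 -1 -1  0]
RREF → pivots at {X1,X2} ⇒ r = 2
n=8, r=2 ⇒ 6 dimensionless groups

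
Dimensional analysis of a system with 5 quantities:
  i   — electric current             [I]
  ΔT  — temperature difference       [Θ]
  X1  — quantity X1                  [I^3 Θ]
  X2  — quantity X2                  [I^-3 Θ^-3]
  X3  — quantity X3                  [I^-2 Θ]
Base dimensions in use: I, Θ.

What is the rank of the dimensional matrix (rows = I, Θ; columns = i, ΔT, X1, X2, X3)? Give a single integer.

Exponent matrix [I,Θ] × [i,ΔT,X1,X2,X3]:
  I: [ 1  0  3 -3 -2]
  Θ: [ 0  1  1 -3  1]
Row reduction gives pivot columns i,ΔT; rank = 2

2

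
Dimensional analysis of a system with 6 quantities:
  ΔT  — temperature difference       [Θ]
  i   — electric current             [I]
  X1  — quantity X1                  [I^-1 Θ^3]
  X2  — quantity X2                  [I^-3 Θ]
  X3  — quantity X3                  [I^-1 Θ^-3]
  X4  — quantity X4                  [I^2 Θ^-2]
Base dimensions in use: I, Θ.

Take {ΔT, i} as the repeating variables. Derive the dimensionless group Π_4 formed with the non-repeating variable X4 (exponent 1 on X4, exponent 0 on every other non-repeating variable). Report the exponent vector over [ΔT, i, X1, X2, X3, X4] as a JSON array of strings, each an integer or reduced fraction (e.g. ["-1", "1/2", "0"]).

Exponent matrix [I,Θ] × [ΔT,i,X1,X2,X3,X4]:
  I: [ 0  1 -1 -3 -1  2]
  Θ: [ 1  0  3  1 -3 -2]
Echelon form has 2 nonzero rows (pivots: ΔT,i)
Pivot set = {ΔT,i}, free = {X1,X2,X3,X4}
RREF:
  r0: [   1    0    3    1   -3   -2]
  r1: [   0    1   -1   -3   -1    2]
Fix exponent of X4 at 1, X1 at 0, X2 at 0, X3 at 0; solve each RREF row for its pivot's exponent:
  r0: exp(ΔT) + (-2)·1 = 0 ⇒ exp(ΔT) = 2
  r1: exp(i) + (2)·1 = 0 ⇒ exp(i) = -2
Π_4 = ΔT^2 · i^-2 · X4

["2", "-2", "0", "0", "0", "1"]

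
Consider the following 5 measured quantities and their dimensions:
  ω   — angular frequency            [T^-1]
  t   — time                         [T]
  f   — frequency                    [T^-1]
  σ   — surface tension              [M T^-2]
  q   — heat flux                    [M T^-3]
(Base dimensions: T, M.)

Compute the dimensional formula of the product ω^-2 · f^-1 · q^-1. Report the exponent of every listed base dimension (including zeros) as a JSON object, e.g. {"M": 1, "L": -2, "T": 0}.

{"T": 6, "M": -1}

Exponent matrix [T,M] × [ω,t,f,σ,q]:
  T: [-1  1 -1 -2 -3]
  M: [ 0  0  0  1  1]
  [T]: (-2)·-1+(-1)·-1+(-1)·-3 = 6
  [M]: (-2)·0+(-1)·0+(-1)·1 = -1
⇒ T^6 M^-1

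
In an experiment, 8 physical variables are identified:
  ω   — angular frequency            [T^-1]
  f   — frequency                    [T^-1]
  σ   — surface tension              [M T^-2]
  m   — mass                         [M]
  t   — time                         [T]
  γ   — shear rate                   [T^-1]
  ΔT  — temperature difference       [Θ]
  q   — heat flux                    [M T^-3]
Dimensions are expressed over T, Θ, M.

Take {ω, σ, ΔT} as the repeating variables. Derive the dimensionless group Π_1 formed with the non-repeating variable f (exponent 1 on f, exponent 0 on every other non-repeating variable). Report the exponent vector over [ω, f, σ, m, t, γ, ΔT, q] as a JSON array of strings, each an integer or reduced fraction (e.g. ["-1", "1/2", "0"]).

["-1", "1", "0", "0", "0", "0", "0", "0"]

Write exponents as rows T,Θ,M / cols ω,f,σ,m,t,γ,ΔT,q:
  T: [-1 -1 -2  0  1 -1  0 -3]
  Θ: [ 0  0  0  0  0  0  1  0]
  M: [ 0  0  1  1  0  0  0  1]
Echelon form has 3 nonzero rows (pivots: ω,σ,ΔT)
Pivot set = {ω,σ,ΔT}, free = {f,m,t,γ,q}
RREF:
  r0: [   1    1    0   -2   -1    1    0    1]
  r1: [   0    0    1    1    0    0    0    1]
  r2: [   0    0    0    0    0    0    1    0]
Fix exponent of f at 1, m at 0, t at 0, γ at 0, q at 0; solve each RREF row for its pivot's exponent:
  r0: exp(ω) + (1)·1 = 0 ⇒ exp(ω) = -1
  r1: exp(σ) + (0)·1 = 0 ⇒ exp(σ) = 0
  r2: exp(ΔT) + (0)·1 = 0 ⇒ exp(ΔT) = 0
Π_1 = ω^-1 · f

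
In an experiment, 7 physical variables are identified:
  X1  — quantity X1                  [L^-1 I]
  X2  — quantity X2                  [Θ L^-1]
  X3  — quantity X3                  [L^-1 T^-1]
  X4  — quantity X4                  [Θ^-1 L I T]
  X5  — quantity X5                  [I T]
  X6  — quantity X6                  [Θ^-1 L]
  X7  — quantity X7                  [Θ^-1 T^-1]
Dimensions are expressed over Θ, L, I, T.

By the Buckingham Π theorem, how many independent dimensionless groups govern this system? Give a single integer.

Dimensional matrix (Θ×L×I×T by X1×X2×X3×X4×X5×X6×X7):
  Θ: [ 0  1  0 -1  0 -1 -1]
  L: [-1 -1 -1  1  0  1  0]
  I: [ 1  0  0  1  1  0  0]
  T: [ 0  0 -1  1  1  0 -1]
Row reduction gives pivot columns X1,X2,X3; rank = 3
n=7, r=3 ⇒ 4 dimensionless groups

4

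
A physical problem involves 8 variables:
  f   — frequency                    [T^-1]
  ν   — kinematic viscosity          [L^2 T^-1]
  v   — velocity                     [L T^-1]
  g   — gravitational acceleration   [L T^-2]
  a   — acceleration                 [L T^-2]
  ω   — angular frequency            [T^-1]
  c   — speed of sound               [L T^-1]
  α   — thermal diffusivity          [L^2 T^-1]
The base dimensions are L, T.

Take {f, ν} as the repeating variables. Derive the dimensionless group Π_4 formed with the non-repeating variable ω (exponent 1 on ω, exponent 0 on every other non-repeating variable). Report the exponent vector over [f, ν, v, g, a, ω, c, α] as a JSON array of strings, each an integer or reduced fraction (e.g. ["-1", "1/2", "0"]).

["-1", "0", "0", "0", "0", "1", "0", "0"]

Exponent matrix [L,T] × [f,ν,v,g,a,ω,c,α]:
  L: [ 0  2  1  1  1  0  1  2]
  T: [-1 -1 -1 -2 -2 -1 -1 -1]
Echelon form has 2 nonzero rows (pivots: f,ν)
Repeat: f,ν; free: v,g,a,ω,c,α
RREF:
  r0: [   1    0  1/2  3/2  3/2    1  1/2    0]
  r1: [   0    1  1/2  1/2  1/2    0  1/2    1]
Fix exponent of ω at 1, v at 0, g at 0, a at 0, c at 0, α at 0; solve each RREF row for its pivot's exponent:
  r0: exp(f) + (1)·1 = 0 ⇒ exp(f) = -1
  r1: exp(ν) + (0)·1 = 0 ⇒ exp(ν) = 0
Π_4 = f^-1 · ω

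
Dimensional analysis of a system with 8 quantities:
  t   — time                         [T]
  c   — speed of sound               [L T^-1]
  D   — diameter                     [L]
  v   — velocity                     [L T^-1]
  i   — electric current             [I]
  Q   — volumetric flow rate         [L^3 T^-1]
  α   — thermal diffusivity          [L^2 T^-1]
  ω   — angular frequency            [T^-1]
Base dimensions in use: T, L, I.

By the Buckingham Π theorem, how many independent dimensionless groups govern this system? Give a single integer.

Exponent matrix [T,L,I] × [t,c,D,v,i,Q,α,ω]:
  T: [ 1 -1  0 -1  0 -1 -1 -1]
  L: [ 0  1  1  1  0  3  2  0]
  I: [ 0  0  0  0  1  0  0  0]
Row reduction gives pivot columns t,c,i; rank = 3
Π count = n − r = 8 − 3 = 5

5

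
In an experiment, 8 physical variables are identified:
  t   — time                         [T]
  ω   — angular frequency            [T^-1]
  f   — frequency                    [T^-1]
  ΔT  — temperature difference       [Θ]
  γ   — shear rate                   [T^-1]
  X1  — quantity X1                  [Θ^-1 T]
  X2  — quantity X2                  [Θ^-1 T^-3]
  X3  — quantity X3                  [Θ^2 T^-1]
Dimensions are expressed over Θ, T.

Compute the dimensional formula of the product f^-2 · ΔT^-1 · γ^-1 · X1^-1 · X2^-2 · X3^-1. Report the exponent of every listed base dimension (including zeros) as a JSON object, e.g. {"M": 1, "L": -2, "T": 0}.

Dimensional matrix (Θ×T by t×ω×f×ΔT×γ×X1×X2×X3):
  Θ: [ 0  0  0  1  0 -1 -1  2]
  T: [ 1 -1 -1  0 -1  1 -3 -1]
  [Θ]: (-2)·0+(-1)·1+(-1)·0+(-1)·-1+(-2)·-1+(-1)·2 = 0
  [T]: (-2)·-1+(-1)·0+(-1)·-1+(-1)·1+(-2)·-3+(-1)·-1 = 9
⇒ T^9

{"Θ": 0, "T": 9}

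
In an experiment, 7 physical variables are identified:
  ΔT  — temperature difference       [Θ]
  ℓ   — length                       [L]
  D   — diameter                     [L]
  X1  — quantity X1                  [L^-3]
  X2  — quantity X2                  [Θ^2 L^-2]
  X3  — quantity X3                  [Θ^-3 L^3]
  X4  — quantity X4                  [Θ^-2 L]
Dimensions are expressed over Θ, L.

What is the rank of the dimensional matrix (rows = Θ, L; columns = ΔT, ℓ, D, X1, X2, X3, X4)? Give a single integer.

2

Dimensional matrix (Θ×L by ΔT×ℓ×D×X1×X2×X3×X4):
  Θ: [ 1  0  0  0  2 -3 -2]
  L: [ 0  1  1 -3 -2  3  1]
Echelon form has 2 nonzero rows (pivots: ΔT,ℓ)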